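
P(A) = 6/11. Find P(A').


P(A') = 1 - P(A) = 1 - 6/11 = 5/11

5/11


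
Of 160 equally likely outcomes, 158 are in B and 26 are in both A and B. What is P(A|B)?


P(A|B) = P(A∩B)/P(B) = (26/160)/(158/160) = 26/158 = 13/79

13/79


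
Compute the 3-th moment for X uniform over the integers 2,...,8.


E[X^3] = (1/7) * sum(x^3 for x=2..8)
= 1295/7 = 185

185


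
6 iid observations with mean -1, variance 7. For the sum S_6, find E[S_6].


E[S_n] = n*E[X_1] = 6*-1 = -6

-6


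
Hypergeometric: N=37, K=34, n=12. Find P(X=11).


P(X=11) = C(34,11)*C(3,1) / C(37,12)
= 286097760*3 / 1852482996
= 858293280/1852482996 = 120/259

120/259


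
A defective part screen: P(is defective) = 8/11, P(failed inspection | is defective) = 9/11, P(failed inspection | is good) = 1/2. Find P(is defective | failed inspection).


P(A) = P(A|B)P(B) + P(A|B')P(B') = 9/11*8/11 + 1/2*3/11 = 177/242
P(B|A) = P(A|B)P(B)/P(A) = (72/121)/(177/242) = 48/59

48/59


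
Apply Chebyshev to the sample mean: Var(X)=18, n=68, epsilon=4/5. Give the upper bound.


Var(Xbar) = Var(X)/n = 18/68
Chebyshev: P(|Xbar-mu| >= 4/5) <= Var(Xbar)/(4/5)^2 = (9/34)/(16/25) = 225/544

225/544


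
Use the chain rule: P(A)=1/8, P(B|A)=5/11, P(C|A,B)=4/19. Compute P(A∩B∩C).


P(A∩B∩C) = P(A) * P(B|A) * P(C|A∩B)
= 1/8 * 5/11 * 4/19
= 5/88 * 4/19 = 5/418

5/418


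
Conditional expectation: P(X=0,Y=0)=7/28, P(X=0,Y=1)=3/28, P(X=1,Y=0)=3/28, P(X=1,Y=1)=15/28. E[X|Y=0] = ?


P(Y=0) = 10/28
E[X|Y=0] = (0*7 + 1*3)/10 = 3/10

3/10


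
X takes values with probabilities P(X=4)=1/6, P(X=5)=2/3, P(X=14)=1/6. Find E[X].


E[X] = sum(x * P(x))
= 4*1/6 + 5*2/3 + 14*1/6
= 19/3

19/3


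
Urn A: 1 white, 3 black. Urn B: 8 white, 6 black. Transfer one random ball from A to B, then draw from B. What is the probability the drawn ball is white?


P(transfer white) = 1/4; P(transfer black) = 3/4
If white transferred: Urn II has 9 white of 15, so P(white|white moved) = 3/5
If black transferred: Urn II has 8 white of 15, so P(white|black moved) = 8/15
By total probability: P(white) = 1/4*3/5 + 3/4*8/15 = 11/20

11/20


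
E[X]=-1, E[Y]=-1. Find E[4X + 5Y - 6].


E[4X + 5Y - 6] = 4*E[X] + 5*E[Y] - 6
= (4)*(-1) + (5)*(-1) + (-6)
= -4 - 5 - 6 = -15

-15


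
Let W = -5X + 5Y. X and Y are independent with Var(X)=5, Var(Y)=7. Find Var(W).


Independence => Cov(X,Y)=0
Var(-5X + 5Y) = (-5)^2*Var(X) + 5^2*Var(Y)
= 25*5 + 25*7 = 300

300


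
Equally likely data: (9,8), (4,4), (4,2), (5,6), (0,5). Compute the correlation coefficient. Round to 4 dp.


Cov(X,Y) = 3.2000, Var(X) = 8.2400, Var(Y) = 4.0000
rho = Cov/(sqrt(VarX)*sqrt(VarY)) = 0.5574

0.5574


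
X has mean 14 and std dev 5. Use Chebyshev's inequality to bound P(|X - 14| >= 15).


k = 15/5 = 3
Chebyshev: P(|X-mu| >= k*sigma) <= 1/k^2 = 1/3^2 = 1/9

1/9


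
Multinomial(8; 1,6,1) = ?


8! = 40320
Denominator: 1!=1 * 6!=720 * 1!=1
Coefficient = 40320 / 720 = 56

56


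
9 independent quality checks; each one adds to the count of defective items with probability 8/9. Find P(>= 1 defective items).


P(at least one) = 1 - P(none)
P(none) = (1 - 8/9)^9 = (1/9)^9 = 1/387420489
P(at least one) = 1 - 1/387420489 = 387420488/387420489

387420488/387420489


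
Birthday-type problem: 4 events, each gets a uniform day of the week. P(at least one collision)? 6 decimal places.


P(all different) = prod((7-i)/7 for i=0..3) = 0.349854
P(at least one match) = 1 - 0.349854 = 0.650146

0.650146


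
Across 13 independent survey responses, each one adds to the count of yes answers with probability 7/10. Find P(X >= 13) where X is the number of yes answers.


P(X>=13) = P(X=13)
= 96889010407/10000000000000
= 96889010407/10000000000000

96889010407/10000000000000


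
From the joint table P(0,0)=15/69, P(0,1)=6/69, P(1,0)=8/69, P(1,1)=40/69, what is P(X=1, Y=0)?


Read from table: P(X=1, Y=0) = 8/69

8/69


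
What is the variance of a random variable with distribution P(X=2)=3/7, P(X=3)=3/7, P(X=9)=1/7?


E[X] = 24/7, E[X^2] = 120/7
Var(X) = E[X^2] - (E[X])^2 = 120/7 - (24/7)^2 = 264/49

264/49


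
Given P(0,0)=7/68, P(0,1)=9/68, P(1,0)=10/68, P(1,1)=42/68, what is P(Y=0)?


P(Y=0) = P(0,0)+P(1,0) = 7/68 + 10/68 = 17/68 = 1/4

1/4


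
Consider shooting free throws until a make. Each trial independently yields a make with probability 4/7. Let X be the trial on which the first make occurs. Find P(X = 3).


P(X=3) = (1-p)^2 * p = (3/7)^2 * 4/7
= 9/49 * 4/7 = 36/343

36/343


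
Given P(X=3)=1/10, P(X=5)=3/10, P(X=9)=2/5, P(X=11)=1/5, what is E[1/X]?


E[1/X] = sum(g(x)*P(x))
= 1/3*1/10 + 1/5*3/10 + 1/9*2/5 + 1/11*1/5
= 386/2475

386/2475


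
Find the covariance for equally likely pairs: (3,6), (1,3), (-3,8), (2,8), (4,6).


E[X]=7/5, E[Y]=31/5, E[XY]=37/5
Cov(X,Y) = E[XY] - E[X]E[Y] = 37/5 - 7/5*31/5 = -32/25

-32/25


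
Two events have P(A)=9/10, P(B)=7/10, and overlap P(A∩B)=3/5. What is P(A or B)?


P(A∪B) = P(A) + P(B) - P(A∩B)
= 9/10 + 7/10 - 3/5 = 1

1


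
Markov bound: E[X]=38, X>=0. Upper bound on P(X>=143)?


Markov: P(X >= a) <= E[X]/a
P(X >= 143) <= 38/143

38/143


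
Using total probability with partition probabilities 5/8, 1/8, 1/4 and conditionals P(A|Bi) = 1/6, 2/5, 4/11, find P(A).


P(A) = P(A|B1)P(B1) + P(A|B2)P(B2) + P(A|B3)P(B3)
= 1/6*5/8 + 2/5*1/8 + 4/11*1/4
= 5/48 + 1/20 + 1/11 = 647/2640

647/2640


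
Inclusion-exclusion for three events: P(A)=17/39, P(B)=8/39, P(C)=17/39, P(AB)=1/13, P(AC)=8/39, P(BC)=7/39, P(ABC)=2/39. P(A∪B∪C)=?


P(A∪B∪C) = P(A)+P(B)+P(C) - P(AB)-P(AC)-P(BC) + P(ABC)
= 17/39+8/39+17/39 - 1/13-8/39-7/39 + 2/39
= 2/3

2/3


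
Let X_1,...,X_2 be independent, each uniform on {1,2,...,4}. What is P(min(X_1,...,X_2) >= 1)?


P(min >= 1) = P(all X_i >= 1) = (P(X_1 >= 1))^2
= (4/4)^2 = 1^2 = 1

1


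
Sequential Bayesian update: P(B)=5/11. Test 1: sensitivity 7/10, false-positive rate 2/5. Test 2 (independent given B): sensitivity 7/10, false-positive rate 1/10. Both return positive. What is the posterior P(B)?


After test 1: P(+) = 7/10*5/11 + 2/5*6/11 = 59/110
P(B|+) = (7/22)/(59/110) = 35/59
After test 2 (use post1 as new prior): P(+) = 7/10*35/59 + 1/10*24/59 = 269/590
P(B|+,+) = (49/118)/(269/590) = 245/269

245/269


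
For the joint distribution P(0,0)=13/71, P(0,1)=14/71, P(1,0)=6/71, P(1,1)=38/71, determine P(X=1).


P(X=1) = P(1,0)+P(1,1) = 6/71 + 38/71 = 44/71

44/71


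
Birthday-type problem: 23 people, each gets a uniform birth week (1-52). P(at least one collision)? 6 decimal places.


P(all different) = prod((52-i)/52 for i=0..22) = 0.003105
P(at least one match) = 1 - 0.003105 = 0.996895

0.996895


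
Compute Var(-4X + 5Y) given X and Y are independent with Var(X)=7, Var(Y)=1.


Independence => Cov(X,Y)=0
Var(-4X + 5Y) = (-4)^2*Var(X) + 5^2*Var(Y)
= 16*7 + 25*1 = 137

137


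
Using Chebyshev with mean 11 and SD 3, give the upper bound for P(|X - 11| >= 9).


k = 9/3 = 3
Chebyshev: P(|X-mu| >= k*sigma) <= 1/k^2 = 1/3^2 = 1/9

1/9


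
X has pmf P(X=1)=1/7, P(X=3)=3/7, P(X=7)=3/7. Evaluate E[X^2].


E[X^2] = sum(x^2 * P(x))
= 1*1/7 + 9*3/7 + 49*3/7
= 25

25


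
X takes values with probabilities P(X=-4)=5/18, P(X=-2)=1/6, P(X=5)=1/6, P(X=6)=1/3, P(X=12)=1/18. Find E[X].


E[X] = sum(x * P(x))
= -4*5/18 - 2*1/6 + 5*1/6 + 6*1/3 + 12*1/18
= 37/18

37/18


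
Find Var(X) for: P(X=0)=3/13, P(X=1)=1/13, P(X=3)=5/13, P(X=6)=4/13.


E[X] = 40/13, E[X^2] = 190/13
Var(X) = E[X^2] - (E[X])^2 = 190/13 - (40/13)^2 = 870/169

870/169


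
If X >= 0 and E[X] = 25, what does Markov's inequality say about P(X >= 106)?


Markov: P(X >= a) <= E[X]/a
P(X >= 106) <= 25/106

25/106


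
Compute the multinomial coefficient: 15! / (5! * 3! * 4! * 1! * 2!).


15! = 1307674368000
Denominator: 5!=120 * 3!=6 * 4!=24 * 1!=1 * 2!=2
Coefficient = 1307674368000 / 34560 = 37837800

37837800


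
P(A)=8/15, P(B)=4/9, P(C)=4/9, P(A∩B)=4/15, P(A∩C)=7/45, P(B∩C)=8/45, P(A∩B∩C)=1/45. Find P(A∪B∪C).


P(A∪B∪C) = P(A)+P(B)+P(C) - P(AB)-P(AC)-P(BC) + P(ABC)
= 8/15+4/9+4/9 - 4/15-7/45-8/45 + 1/45
= 38/45

38/45


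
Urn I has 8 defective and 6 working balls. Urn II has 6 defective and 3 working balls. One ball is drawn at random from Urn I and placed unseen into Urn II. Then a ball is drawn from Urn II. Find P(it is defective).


P(transfer defective) = 8/14 = 4/7; P(transfer working) = 3/7
If defective transferred: Urn II has 7 defective of 10, so P(defective|defective moved) = 7/10
If working transferred: Urn II has 6 defective of 10, so P(defective|working moved) = 3/5
By total probability: P(defective) = 4/7*7/10 + 3/7*3/5 = 23/35

23/35


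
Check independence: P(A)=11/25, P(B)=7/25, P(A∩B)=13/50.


P(A)*P(B) = 11/25*7/25 = 77/625
P(A∩B) = 13/50 != 77/625, so not independent

No, A and B are not independent


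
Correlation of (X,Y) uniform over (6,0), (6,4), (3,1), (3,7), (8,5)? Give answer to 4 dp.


Cov(X,Y) = -0.0800, Var(X) = 3.7600, Var(Y) = 6.6400
rho = Cov/(sqrt(VarX)*sqrt(VarY)) = -0.0160

-0.0160


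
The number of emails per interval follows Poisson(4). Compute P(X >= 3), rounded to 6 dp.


P(X>=3) = 1 - P(X<=2) = 1 - (e^(-4)*4^0/0! + e^(-4)*4^1/1! + e^(-4)*4^2/2!)
≈ 1 - (0.0183156389 + 0.0732625556 + 0.1465251111)
= 1 - 0.2381033056 = 0.7618966944
≈ 0.761897

0.761897


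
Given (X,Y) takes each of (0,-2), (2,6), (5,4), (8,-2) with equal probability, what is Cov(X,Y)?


E[X]=15/4, E[Y]=3/2, E[XY]=4
Cov(X,Y) = E[XY] - E[X]E[Y] = 4 - 15/4*3/2 = -13/8

-13/8


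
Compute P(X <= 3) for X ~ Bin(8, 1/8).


P(X<=3) = P(X=0) + P(X=1) + P(X=2) + P(X=3)
= 5764801/16777216 + 823543/2097152 + 823543/4194304 + 117649/2097152
= 16588509/16777216

16588509/16777216


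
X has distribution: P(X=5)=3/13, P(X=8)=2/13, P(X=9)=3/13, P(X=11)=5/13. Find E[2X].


E[2X] = sum(g(x)*P(x))
= 10*3/13 + 16*2/13 + 18*3/13 + 22*5/13
= 226/13

226/13


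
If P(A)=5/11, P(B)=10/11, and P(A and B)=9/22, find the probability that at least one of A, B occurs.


P(A∪B) = P(A) + P(B) - P(A∩B)
= 5/11 + 10/11 - 9/22 = 21/22

21/22


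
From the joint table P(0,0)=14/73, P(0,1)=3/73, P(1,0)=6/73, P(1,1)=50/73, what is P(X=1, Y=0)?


Read from table: P(X=1, Y=0) = 6/73

6/73


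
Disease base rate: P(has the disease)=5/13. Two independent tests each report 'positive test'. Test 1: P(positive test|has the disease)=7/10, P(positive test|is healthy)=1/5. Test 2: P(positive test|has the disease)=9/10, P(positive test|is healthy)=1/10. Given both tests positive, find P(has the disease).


After test 1: P(+) = 7/10*5/13 + 1/5*8/13 = 51/130
P(B|+) = (7/26)/(51/130) = 35/51
After test 2 (use post1 as new prior): P(+) = 9/10*35/51 + 1/10*16/51 = 331/510
P(B|+,+) = (21/34)/(331/510) = 315/331

315/331


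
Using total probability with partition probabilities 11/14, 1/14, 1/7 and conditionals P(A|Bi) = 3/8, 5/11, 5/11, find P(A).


P(A) = P(A|B1)P(B1) + P(A|B2)P(B2) + P(A|B3)P(B3)
= 3/8*11/14 + 5/11*1/14 + 5/11*1/7
= 33/112 + 5/154 + 5/77 = 69/176

69/176


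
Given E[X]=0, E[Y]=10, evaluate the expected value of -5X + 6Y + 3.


E[-5X + 6Y + 3] = -5*E[X] + 6*E[Y] + 3
= (-5)*(0) + (6)*(10) + (3)
= 0 + 60 + 3 = 63

63


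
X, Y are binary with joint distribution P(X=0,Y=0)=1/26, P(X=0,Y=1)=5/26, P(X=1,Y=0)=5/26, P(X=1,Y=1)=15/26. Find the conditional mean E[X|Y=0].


P(Y=0) = 6/26
E[X|Y=0] = (0*1 + 1*5)/6 = 5/6

5/6


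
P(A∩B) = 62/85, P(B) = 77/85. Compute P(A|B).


P(A|B) = P(A∩B)/P(B) = (62/85)/(77/85) = 62/77

62/77


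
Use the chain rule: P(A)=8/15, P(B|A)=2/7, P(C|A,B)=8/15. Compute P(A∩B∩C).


P(A∩B∩C) = P(A) * P(B|A) * P(C|A∩B)
= 8/15 * 2/7 * 8/15
= 16/105 * 8/15 = 128/1575

128/1575


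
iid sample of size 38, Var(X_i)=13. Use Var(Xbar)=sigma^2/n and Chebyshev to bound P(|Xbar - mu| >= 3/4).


Var(Xbar) = Var(X)/n = 13/38
Chebyshev: P(|Xbar-mu| >= 3/4) <= Var(Xbar)/(3/4)^2 = (13/38)/(9/16) = 104/171

104/171


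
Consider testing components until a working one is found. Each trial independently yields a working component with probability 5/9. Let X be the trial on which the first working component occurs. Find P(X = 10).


P(X=10) = (1-p)^9 * p = (4/9)^9 * 5/9
= 262144/387420489 * 5/9 = 1310720/3486784401

1310720/3486784401


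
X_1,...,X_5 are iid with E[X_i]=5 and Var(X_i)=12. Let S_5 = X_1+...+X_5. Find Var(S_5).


By independence, Var(S_n) = n*Var(X_1) = 5*12 = 60

60


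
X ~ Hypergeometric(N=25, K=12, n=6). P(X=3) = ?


P(X=3) = C(12,3)*C(13,3) / C(25,6)
= 220*286 / 177100
= 62920/177100 = 286/805

286/805


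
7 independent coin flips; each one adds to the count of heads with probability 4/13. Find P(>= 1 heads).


P(at least one) = 1 - P(none)
P(none) = (1 - 4/13)^7 = (9/13)^7 = 4782969/62748517
P(at least one) = 1 - 4782969/62748517 = 57965548/62748517

57965548/62748517


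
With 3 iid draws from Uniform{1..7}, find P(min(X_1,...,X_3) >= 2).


P(min >= 2) = P(all X_i >= 2) = (P(X_1 >= 2))^3
= (6/7)^3 = 216/343

216/343


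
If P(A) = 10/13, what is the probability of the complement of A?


P(A') = 1 - P(A) = 1 - 10/13 = 3/13

3/13


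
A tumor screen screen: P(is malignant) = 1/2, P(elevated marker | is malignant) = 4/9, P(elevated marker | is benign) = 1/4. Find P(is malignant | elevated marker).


P(A) = P(A|B)P(B) + P(A|B')P(B') = 4/9*1/2 + 1/4*1/2 = 25/72
P(B|A) = P(A|B)P(B)/P(A) = (2/9)/(25/72) = 16/25

16/25


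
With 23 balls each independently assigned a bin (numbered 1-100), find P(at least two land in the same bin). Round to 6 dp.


P(all different) = prod((100-i)/100 for i=0..22) = 0.064282
P(at least one match) = 1 - 0.064282 = 0.935718

0.935718


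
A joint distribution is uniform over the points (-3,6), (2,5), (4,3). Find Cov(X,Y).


E[X]=1, E[Y]=14/3, E[XY]=4/3
Cov(X,Y) = E[XY] - E[X]E[Y] = 4/3 - 1*14/3 = -10/3

-10/3


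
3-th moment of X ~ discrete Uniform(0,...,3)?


E[X^3] = (1/4) * sum(x^3 for x=0..3)
= 36/4 = 9

9


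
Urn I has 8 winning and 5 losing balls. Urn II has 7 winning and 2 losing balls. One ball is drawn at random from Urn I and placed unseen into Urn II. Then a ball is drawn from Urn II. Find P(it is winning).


P(transfer winning) = 8/13; P(transfer losing) = 5/13
If winning transferred: Urn II has 8 winning of 10, so P(winning|winning moved) = 4/5
If losing transferred: Urn II has 7 winning of 10, so P(winning|losing moved) = 7/10
By total probability: P(winning) = 8/13*4/5 + 5/13*7/10 = 99/130

99/130


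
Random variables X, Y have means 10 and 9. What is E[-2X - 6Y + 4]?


E[-2X - 6Y + 4] = -2*E[X] - 6*E[Y] + 4
= (-2)*(10) + (-6)*(9) + (4)
= -20 - 54 + 4 = -70

-70


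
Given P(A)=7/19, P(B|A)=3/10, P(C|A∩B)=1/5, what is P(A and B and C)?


P(A∩B∩C) = P(A) * P(B|A) * P(C|A∩B)
= 7/19 * 3/10 * 1/5
= 21/190 * 1/5 = 21/950

21/950


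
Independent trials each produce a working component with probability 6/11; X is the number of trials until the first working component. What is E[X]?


For geometric (trials until first success), E[X] = 1/p = 1/(6/11) = 11/6

11/6


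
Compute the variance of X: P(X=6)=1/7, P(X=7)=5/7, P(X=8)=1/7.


E[X] = 7, E[X^2] = 345/7
Var(X) = E[X^2] - (E[X])^2 = 345/7 - (7)^2 = 2/7

2/7


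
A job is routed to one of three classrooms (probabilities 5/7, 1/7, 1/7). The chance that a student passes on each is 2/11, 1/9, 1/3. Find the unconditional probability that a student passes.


P(A) = P(A|B1)P(B1) + P(A|B2)P(B2) + P(A|B3)P(B3)
= 2/11*5/7 + 1/9*1/7 + 1/3*1/7
= 10/77 + 1/63 + 1/21 = 134/693

134/693


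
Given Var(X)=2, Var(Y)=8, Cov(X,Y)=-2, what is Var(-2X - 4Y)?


Var(-2X - 4Y) = (-2)^2*Var(X) + (-4)^2*Var(Y) + 2*(-2)*(-4)*Cov(X,Y)
= 4*2 + 16*8 + 16*(-2)
= 8 + 128 - 32 = 104

104


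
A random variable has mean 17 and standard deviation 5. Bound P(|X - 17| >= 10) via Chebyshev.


k = 10/5 = 2
Chebyshev: P(|X-mu| >= k*sigma) <= 1/k^2 = 1/2^2 = 1/4

1/4


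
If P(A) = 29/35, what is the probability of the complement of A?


P(A') = 1 - P(A) = 1 - 29/35 = 6/35

6/35


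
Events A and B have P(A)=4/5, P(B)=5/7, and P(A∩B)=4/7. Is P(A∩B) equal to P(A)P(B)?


P(A)*P(B) = 4/5*5/7 = 4/7
P(A∩B) = 4/7, which equals P(A)P(B), so independent

Yes, A and B are independent


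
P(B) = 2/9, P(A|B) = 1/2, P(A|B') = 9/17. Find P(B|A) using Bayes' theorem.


P(A) = P(A|B)P(B) + P(A|B')P(B') = 1/2*2/9 + 9/17*7/9 = 80/153
P(B|A) = P(A|B)P(B)/P(A) = (1/9)/(80/153) = 17/80

17/80


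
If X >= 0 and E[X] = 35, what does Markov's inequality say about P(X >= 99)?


Markov: P(X >= a) <= E[X]/a
P(X >= 99) <= 35/99

35/99


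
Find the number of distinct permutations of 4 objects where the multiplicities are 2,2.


4! = 24
Denominator: 2!=2 * 2!=2
Coefficient = 24 / 4 = 6

6


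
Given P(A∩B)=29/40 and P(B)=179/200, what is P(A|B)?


P(A|B) = P(A∩B)/P(B) = (145/200)/(179/200) = 145/179

145/179


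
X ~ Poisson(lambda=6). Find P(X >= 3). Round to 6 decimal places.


P(X>=3) = 1 - P(X<=2) = 1 - (e^(-6)*6^0/0! + e^(-6)*6^1/1! + e^(-6)*6^2/2!)
≈ 1 - (0.0024787522 + 0.0148725131 + 0.0446175392)
= 1 - 0.0619688045 = 0.9380311955
≈ 0.938031

0.938031


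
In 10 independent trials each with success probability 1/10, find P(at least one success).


P(at least one) = 1 - P(none)
P(none) = (1 - 1/10)^10 = (9/10)^10 = 3486784401/10000000000
P(at least one) = 1 - 3486784401/10000000000 = 6513215599/10000000000

6513215599/10000000000


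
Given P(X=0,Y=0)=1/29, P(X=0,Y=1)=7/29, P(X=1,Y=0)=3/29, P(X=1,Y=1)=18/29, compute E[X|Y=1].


P(Y=1) = 25/29
E[X|Y=1] = (0*7 + 1*18)/25 = 18/25

18/25


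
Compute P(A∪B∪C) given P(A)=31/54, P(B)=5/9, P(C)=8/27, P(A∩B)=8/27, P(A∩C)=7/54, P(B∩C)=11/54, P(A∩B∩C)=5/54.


P(A∪B∪C) = P(A)+P(B)+P(C) - P(AB)-P(AC)-P(BC) + P(ABC)
= 31/54+5/9+8/27 - 8/27-7/54-11/54 + 5/54
= 8/9

8/9


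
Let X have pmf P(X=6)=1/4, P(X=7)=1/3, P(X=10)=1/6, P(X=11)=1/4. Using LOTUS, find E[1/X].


E[1/X] = sum(g(x)*P(x))
= 1/6*1/4 + 1/7*1/3 + 1/10*1/6 + 1/11*1/4
= 1189/9240

1189/9240


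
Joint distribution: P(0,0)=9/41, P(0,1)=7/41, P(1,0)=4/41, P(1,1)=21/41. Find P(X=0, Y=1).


Read from table: P(X=0, Y=1) = 7/41

7/41


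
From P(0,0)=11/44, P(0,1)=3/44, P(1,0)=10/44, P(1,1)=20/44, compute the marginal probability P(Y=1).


P(Y=1) = P(0,1)+P(1,1) = 3/44 + 20/44 = 23/44

23/44


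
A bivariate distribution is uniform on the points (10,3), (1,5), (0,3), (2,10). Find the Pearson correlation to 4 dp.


Cov(X,Y) = -3.3125, Var(X) = 15.6875, Var(Y) = 8.1875
rho = Cov/(sqrt(VarX)*sqrt(VarY)) = -0.2923

-0.2923


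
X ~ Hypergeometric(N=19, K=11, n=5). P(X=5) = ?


P(X=5) = C(11,5)*C(8,0) / C(19,5)
= 462*1 / 11628
= 462/11628 = 77/1938

77/1938


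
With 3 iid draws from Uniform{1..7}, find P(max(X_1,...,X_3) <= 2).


P(max <= 2) = P(all X_i <= 2) = (P(X_1 <= 2))^3
= (2/7)^3 = 8/343

8/343


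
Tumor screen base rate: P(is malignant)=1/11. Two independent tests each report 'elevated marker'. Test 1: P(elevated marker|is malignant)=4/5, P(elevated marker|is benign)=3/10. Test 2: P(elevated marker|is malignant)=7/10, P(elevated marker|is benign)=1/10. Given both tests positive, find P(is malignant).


After test 1: P(+) = 4/5*1/11 + 3/10*10/11 = 19/55
P(B|+) = (4/55)/(19/55) = 4/19
After test 2 (use post1 as new prior): P(+) = 7/10*4/19 + 1/10*15/19 = 43/190
P(B|+,+) = (14/95)/(43/190) = 28/43

28/43


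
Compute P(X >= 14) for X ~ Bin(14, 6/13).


P(X>=14) = P(X=14)
= 78364164096/3937376385699289
= 78364164096/3937376385699289

78364164096/3937376385699289


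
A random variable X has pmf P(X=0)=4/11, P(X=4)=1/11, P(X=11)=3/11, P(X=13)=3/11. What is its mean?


E[X] = sum(x * P(x))
= 0*4/11 + 4*1/11 + 11*3/11 + 13*3/11
= 76/11

76/11


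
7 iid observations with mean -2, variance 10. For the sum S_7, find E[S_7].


E[S_n] = n*E[X_1] = 7*-2 = -14

-14


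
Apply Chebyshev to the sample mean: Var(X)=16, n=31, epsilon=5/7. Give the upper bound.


Var(Xbar) = Var(X)/n = 16/31
Chebyshev: P(|Xbar-mu| >= 5/7) <= Var(Xbar)/(5/7)^2 = (16/31)/(25/49) = 784/775
Bound exceeds 1, so trivial bound: 1

1


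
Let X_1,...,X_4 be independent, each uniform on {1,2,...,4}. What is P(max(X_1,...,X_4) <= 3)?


P(max <= 3) = P(all X_i <= 3) = (P(X_1 <= 3))^4
= (3/4)^4 = 81/256

81/256


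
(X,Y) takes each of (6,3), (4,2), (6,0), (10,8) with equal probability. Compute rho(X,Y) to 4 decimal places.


Cov(X,Y) = 5.3750, Var(X) = 4.7500, Var(Y) = 8.6875
rho = Cov/(sqrt(VarX)*sqrt(VarY)) = 0.8367

0.8367


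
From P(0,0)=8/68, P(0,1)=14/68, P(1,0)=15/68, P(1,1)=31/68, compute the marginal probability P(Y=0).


P(Y=0) = P(0,0)+P(1,0) = 8/68 + 15/68 = 23/68

23/68


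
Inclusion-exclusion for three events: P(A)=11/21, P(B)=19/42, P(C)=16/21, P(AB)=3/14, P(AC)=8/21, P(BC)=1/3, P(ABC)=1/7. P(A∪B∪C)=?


P(A∪B∪C) = P(A)+P(B)+P(C) - P(AB)-P(AC)-P(BC) + P(ABC)
= 11/21+19/42+16/21 - 3/14-8/21-1/3 + 1/7
= 20/21

20/21


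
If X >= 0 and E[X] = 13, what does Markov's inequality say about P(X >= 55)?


Markov: P(X >= a) <= E[X]/a
P(X >= 55) <= 13/55

13/55


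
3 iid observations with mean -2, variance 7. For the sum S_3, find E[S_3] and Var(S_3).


E[S_n] = n*mu = 3*-2 = -6
Var(S_n) = n*sigma^2 = 3*7 = 21

E[S_3]=-6, Var(S_3)=21


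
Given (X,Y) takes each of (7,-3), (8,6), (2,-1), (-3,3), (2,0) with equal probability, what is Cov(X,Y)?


E[X]=16/5, E[Y]=1, E[XY]=16/5
Cov(X,Y) = E[XY] - E[X]E[Y] = 16/5 - 16/5*1 = 0

0


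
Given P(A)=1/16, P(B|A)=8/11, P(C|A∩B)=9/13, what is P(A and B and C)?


P(A∩B∩C) = P(A) * P(B|A) * P(C|A∩B)
= 1/16 * 8/11 * 9/13
= 1/22 * 9/13 = 9/286

9/286


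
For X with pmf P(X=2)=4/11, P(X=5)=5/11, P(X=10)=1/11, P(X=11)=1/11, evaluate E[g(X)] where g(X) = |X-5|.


E[|X-5|] = sum(g(x)*P(x))
= 3*4/11 + 0*5/11 + 5*1/11 + 6*1/11
= 23/11

23/11


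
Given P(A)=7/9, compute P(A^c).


P(A') = 1 - P(A) = 1 - 7/9 = 2/9

2/9


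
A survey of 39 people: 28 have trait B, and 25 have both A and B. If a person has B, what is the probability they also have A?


P(A|B) = P(A∩B)/P(B) = (25/39)/(28/39) = 25/28

25/28


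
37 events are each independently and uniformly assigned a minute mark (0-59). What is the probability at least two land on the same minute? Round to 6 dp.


P(all different) = prod((60-i)/60 for i=0..36) = 0.000001
P(at least one match) = 1 - 0.000001 = 0.999999

0.999999


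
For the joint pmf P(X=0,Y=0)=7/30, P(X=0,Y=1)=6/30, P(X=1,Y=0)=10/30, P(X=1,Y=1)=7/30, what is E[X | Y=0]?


P(Y=0) = 17/30
E[X|Y=0] = (0*7 + 1*10)/17 = 10/17

10/17


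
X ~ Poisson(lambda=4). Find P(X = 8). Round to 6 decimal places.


P(X=8) = e^(-4) * 4^8 / 8!
≈ 0.01831563889 * 65536 / 40320
≈ 0.029770

0.029770


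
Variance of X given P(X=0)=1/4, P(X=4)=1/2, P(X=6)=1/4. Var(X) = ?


E[X] = 7/2, E[X^2] = 17
Var(X) = E[X^2] - (E[X])^2 = 17 - (7/2)^2 = 19/4

19/4


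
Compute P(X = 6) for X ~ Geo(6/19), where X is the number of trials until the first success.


P(X=6) = (1-p)^5 * p = (13/19)^5 * 6/19
= 371293/2476099 * 6/19 = 2227758/47045881

2227758/47045881


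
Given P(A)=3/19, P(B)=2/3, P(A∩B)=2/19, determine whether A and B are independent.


P(A)*P(B) = 3/19*2/3 = 2/19
P(A∩B) = 2/19, which equals P(A)P(B), so independent

Yes, A and B are independent


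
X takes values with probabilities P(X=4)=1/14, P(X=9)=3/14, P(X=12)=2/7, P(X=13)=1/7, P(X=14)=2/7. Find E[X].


E[X] = sum(x * P(x))
= 4*1/14 + 9*3/14 + 12*2/7 + 13*1/7 + 14*2/7
= 23/2

23/2


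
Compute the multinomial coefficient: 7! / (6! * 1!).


7! = 5040
Denominator: 6!=720 * 1!=1
Coefficient = 5040 / 720 = 7

7


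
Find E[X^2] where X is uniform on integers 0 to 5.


E[X^2] = (1/6) * sum(x^2 for x=0..5)
= 55/6

55/6


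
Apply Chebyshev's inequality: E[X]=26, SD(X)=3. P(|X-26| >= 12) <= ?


k = 12/3 = 4
Chebyshev: P(|X-mu| >= k*sigma) <= 1/k^2 = 1/4^2 = 1/16

1/16


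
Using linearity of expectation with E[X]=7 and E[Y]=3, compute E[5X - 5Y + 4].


E[5X - 5Y + 4] = 5*E[X] - 5*E[Y] + 4
= (5)*(7) + (-5)*(3) + (4)
= 35 - 15 + 4 = 24

24


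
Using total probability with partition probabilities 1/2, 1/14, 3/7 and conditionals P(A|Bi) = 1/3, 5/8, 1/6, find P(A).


P(A) = P(A|B1)P(B1) + P(A|B2)P(B2) + P(A|B3)P(B3)
= 1/3*1/2 + 5/8*1/14 + 1/6*3/7
= 1/6 + 5/112 + 1/14 = 95/336

95/336


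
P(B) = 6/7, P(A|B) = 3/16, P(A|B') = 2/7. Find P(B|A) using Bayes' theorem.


P(A) = P(A|B)P(B) + P(A|B')P(B') = 3/16*6/7 + 2/7*1/7 = 79/392
P(B|A) = P(A|B)P(B)/P(A) = (9/56)/(79/392) = 63/79

63/79


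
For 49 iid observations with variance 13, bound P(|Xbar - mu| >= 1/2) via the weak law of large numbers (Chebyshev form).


Var(Xbar) = Var(X)/n = 13/49
Chebyshev: P(|Xbar-mu| >= 1/2) <= Var(Xbar)/(1/2)^2 = (13/49)/(1/4) = 52/49
Bound exceeds 1, so trivial bound: 1

1


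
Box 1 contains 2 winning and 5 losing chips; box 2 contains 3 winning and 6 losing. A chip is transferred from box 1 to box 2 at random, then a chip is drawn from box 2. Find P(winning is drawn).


P(transfer winning) = 2/7; P(transfer losing) = 5/7
If winning transferred: Urn II has 4 winning of 10, so P(winning|winning moved) = 2/5
If losing transferred: Urn II has 3 winning of 10, so P(winning|losing moved) = 3/10
By total probability: P(winning) = 2/7*2/5 + 5/7*3/10 = 23/70

23/70


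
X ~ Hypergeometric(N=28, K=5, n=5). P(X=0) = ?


P(X=0) = C(5,0)*C(23,5) / C(28,5)
= 1*33649 / 98280
= 33649/98280 = 4807/14040

4807/14040


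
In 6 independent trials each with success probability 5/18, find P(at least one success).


P(at least one) = 1 - P(none)
P(none) = (1 - 5/18)^6 = (13/18)^6 = 4826809/34012224
P(at least one) = 1 - 4826809/34012224 = 29185415/34012224

29185415/34012224


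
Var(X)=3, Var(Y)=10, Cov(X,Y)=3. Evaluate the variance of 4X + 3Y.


Var(4X + 3Y) = 4^2*Var(X) + 3^2*Var(Y) + 2*4*3*Cov(X,Y)
= 16*3 + 9*10 + 24*3
= 48 + 90 + 72 = 210

210


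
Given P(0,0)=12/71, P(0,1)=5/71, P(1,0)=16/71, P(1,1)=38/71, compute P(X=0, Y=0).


Read from table: P(X=0, Y=0) = 12/71

12/71


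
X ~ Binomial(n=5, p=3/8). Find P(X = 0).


P(X=0) = C(5,0) * p^0 * (1-p)^5
= 1 * 1 * 3125/32768
= 3125/32768

3125/32768


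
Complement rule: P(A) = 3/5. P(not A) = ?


P(A') = 1 - P(A) = 1 - 3/5 = 2/5

2/5


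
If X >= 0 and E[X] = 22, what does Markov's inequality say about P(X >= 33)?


Markov: P(X >= a) <= E[X]/a
P(X >= 33) <= 22/33 = 2/3

2/3


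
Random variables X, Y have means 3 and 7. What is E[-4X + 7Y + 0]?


E[-4X + 7Y + 0] = -4*E[X] + 7*E[Y] + 0
= (-4)*(3) + (7)*(7) + (0)
= -12 + 49 + 0 = 37

37


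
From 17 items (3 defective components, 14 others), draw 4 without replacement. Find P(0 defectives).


P(X=0) = C(3,0)*C(14,4) / C(17,4)
= 1*1001 / 2380
= 1001/2380 = 143/340

143/340


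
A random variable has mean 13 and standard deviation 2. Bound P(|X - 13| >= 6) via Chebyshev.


k = 6/2 = 3
Chebyshev: P(|X-mu| >= k*sigma) <= 1/k^2 = 1/3^2 = 1/9

1/9


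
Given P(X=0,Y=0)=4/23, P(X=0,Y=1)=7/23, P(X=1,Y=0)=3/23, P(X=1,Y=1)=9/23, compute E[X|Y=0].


P(Y=0) = 7/23
E[X|Y=0] = (0*4 + 1*3)/7 = 3/7

3/7


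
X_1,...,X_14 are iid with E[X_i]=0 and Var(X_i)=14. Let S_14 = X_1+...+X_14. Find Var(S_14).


By independence, Var(S_n) = n*Var(X_1) = 14*14 = 196

196


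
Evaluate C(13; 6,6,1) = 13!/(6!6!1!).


13! = 6227020800
Denominator: 6!=720 * 6!=720 * 1!=1
Coefficient = 6227020800 / 518400 = 12012

12012


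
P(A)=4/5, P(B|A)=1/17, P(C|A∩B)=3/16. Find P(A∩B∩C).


P(A∩B∩C) = P(A) * P(B|A) * P(C|A∩B)
= 4/5 * 1/17 * 3/16
= 4/85 * 3/16 = 3/340

3/340


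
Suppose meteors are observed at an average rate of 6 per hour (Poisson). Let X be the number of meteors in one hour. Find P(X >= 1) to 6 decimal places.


P(X>=1) = 1 - P(X<=0) = 1 - (e^(-6)*6^0/0!)
≈ 1 - 0.0024787522 = 0.9975212478
≈ 0.997521

0.997521


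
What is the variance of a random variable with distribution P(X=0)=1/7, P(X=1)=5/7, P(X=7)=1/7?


E[X] = 12/7, E[X^2] = 54/7
Var(X) = E[X^2] - (E[X])^2 = 54/7 - (12/7)^2 = 234/49

234/49


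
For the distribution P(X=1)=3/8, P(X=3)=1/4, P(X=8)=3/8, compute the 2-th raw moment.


E[X^2] = sum(x^2 * P(x))
= 1*3/8 + 9*1/4 + 64*3/8
= 213/8

213/8


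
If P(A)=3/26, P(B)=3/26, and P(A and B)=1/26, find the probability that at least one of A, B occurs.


P(A∪B) = P(A) + P(B) - P(A∩B)
= 3/26 + 3/26 - 1/26 = 5/26

5/26


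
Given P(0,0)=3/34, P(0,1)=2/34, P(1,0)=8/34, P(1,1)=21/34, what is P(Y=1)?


P(Y=1) = P(0,1)+P(1,1) = 2/34 + 21/34 = 23/34

23/34


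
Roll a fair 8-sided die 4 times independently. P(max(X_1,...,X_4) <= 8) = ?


P(max <= 8) = P(all X_i <= 8) = (P(X_1 <= 8))^4
= (8/8)^4 = 1^4 = 1

1


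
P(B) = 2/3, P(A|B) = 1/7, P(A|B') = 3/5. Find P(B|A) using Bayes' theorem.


P(A) = P(A|B)P(B) + P(A|B')P(B') = 1/7*2/3 + 3/5*1/3 = 31/105
P(B|A) = P(A|B)P(B)/P(A) = (2/21)/(31/105) = 10/31

10/31


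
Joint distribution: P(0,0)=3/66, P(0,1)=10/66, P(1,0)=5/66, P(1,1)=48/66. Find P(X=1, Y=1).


Read from table: P(X=1, Y=1) = 48/66 = 8/11

8/11


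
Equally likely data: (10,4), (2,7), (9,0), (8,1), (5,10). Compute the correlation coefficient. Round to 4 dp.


Cov(X,Y) = -7.5200, Var(X) = 8.5600, Var(Y) = 13.8400
rho = Cov/(sqrt(VarX)*sqrt(VarY)) = -0.6909

-0.6909


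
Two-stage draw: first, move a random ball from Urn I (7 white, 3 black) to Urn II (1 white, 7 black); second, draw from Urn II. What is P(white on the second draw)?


P(transfer white) = 7/10; P(transfer black) = 3/10
If white transferred: Urn II has 2 white of 9, so P(white|white moved) = 2/9
If black transferred: Urn II has 1 white of 9, so P(white|black moved) = 1/9
By total probability: P(white) = 7/10*2/9 + 3/10*1/9 = 17/90

17/90


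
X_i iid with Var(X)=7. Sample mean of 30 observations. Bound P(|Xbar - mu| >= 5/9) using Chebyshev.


Var(Xbar) = Var(X)/n = 7/30
Chebyshev: P(|Xbar-mu| >= 5/9) <= Var(Xbar)/(5/9)^2 = (7/30)/(25/81) = 189/250

189/250


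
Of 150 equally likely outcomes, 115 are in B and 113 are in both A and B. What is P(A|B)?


P(A|B) = P(A∩B)/P(B) = (113/150)/(115/150) = 113/115

113/115


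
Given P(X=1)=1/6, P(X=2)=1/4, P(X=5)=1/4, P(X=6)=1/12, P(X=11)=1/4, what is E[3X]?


E[3X] = sum(g(x)*P(x))
= 3*1/6 + 6*1/4 + 15*1/4 + 18*1/12 + 33*1/4
= 31/2

31/2


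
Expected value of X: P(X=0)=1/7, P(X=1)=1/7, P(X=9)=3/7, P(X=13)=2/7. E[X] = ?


E[X] = sum(x * P(x))
= 0*1/7 + 1*1/7 + 9*3/7 + 13*2/7
= 54/7

54/7


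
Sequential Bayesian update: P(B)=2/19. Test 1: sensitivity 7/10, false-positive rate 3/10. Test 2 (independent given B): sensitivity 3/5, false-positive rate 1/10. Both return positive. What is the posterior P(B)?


After test 1: P(+) = 7/10*2/19 + 3/10*17/19 = 13/38
P(B|+) = (7/95)/(13/38) = 14/65
After test 2 (use post1 as new prior): P(+) = 3/5*14/65 + 1/10*51/65 = 27/130
P(B|+,+) = (42/325)/(27/130) = 28/45

28/45


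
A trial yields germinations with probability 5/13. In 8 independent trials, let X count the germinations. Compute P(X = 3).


P(X=3) = C(8,3) * p^3 * (1-p)^5
= 56 * 125/2197 * 32768/371293
= 229376000/815730721

229376000/815730721


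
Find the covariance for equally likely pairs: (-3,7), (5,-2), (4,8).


E[X]=2, E[Y]=13/3, E[XY]=1/3
Cov(X,Y) = E[XY] - E[X]E[Y] = 1/3 - 2*13/3 = -25/3

-25/3


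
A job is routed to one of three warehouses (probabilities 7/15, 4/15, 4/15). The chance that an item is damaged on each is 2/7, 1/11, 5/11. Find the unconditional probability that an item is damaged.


P(A) = P(A|B1)P(B1) + P(A|B2)P(B2) + P(A|B3)P(B3)
= 2/7*7/15 + 1/11*4/15 + 5/11*4/15
= 2/15 + 4/165 + 4/33 = 46/165

46/165


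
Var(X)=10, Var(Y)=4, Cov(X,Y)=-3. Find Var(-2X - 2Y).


Var(-2X - 2Y) = (-2)^2*Var(X) + (-2)^2*Var(Y) + 2*(-2)*(-2)*Cov(X,Y)
= 4*10 + 4*4 + 8*(-3)
= 40 + 16 - 24 = 32

32


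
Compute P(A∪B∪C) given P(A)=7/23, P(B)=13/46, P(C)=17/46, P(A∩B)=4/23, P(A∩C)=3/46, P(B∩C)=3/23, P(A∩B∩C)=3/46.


P(A∪B∪C) = P(A)+P(B)+P(C) - P(AB)-P(AC)-P(BC) + P(ABC)
= 7/23+13/46+17/46 - 4/23-3/46-3/23 + 3/46
= 15/23

15/23


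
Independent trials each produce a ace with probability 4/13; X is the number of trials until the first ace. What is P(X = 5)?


P(X=5) = (1-p)^4 * p = (9/13)^4 * 4/13
= 6561/28561 * 4/13 = 26244/371293

26244/371293


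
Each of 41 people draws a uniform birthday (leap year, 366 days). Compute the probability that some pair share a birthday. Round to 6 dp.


P(all different) = prod((366-i)/366 for i=0..40) = 0.097493
P(at least one match) = 1 - 0.097493 = 0.902507

0.902507


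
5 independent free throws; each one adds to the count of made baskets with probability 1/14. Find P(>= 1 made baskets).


P(at least one) = 1 - P(none)
P(none) = (1 - 1/14)^5 = (13/14)^5 = 371293/537824
P(at least one) = 1 - 371293/537824 = 166531/537824

166531/537824


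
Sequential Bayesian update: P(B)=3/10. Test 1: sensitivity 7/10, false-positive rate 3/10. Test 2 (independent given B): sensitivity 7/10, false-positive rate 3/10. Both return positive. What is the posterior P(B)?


After test 1: P(+) = 7/10*3/10 + 3/10*7/10 = 21/50
P(B|+) = (21/100)/(21/50) = 1/2
After test 2 (use post1 as new prior): P(+) = 7/10*1/2 + 3/10*1/2 = 1/2
P(B|+,+) = (7/20)/(1/2) = 7/10

7/10


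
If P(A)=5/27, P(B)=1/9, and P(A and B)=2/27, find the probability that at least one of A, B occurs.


P(A∪B) = P(A) + P(B) - P(A∩B)
= 5/27 + 1/9 - 2/27 = 2/9

2/9


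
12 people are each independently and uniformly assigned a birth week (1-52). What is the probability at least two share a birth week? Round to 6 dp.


P(all different) = prod((52-i)/52 for i=0..11) = 0.252908
P(at least one match) = 1 - 0.252908 = 0.747092

0.747092


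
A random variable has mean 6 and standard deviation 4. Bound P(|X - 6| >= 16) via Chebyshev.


k = 16/4 = 4
Chebyshev: P(|X-mu| >= k*sigma) <= 1/k^2 = 1/4^2 = 1/16

1/16


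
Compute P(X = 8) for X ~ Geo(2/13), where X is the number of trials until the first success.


P(X=8) = (1-p)^7 * p = (11/13)^7 * 2/13
= 19487171/62748517 * 2/13 = 38974342/815730721

38974342/815730721


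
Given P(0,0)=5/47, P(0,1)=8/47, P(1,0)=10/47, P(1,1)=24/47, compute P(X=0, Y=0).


Read from table: P(X=0, Y=0) = 5/47

5/47


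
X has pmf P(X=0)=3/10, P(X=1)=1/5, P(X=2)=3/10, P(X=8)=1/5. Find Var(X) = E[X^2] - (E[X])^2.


E[X] = 12/5, E[X^2] = 71/5
Var(X) = E[X^2] - (E[X])^2 = 71/5 - (12/5)^2 = 211/25

211/25


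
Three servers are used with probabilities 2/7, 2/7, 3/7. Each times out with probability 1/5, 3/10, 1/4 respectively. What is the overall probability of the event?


P(A) = P(A|B1)P(B1) + P(A|B2)P(B2) + P(A|B3)P(B3)
= 1/5*2/7 + 3/10*2/7 + 1/4*3/7
= 2/35 + 3/35 + 3/28 = 1/4

1/4


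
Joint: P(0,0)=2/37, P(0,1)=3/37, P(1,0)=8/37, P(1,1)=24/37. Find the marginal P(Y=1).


P(Y=1) = P(0,1)+P(1,1) = 3/37 + 24/37 = 27/37

27/37


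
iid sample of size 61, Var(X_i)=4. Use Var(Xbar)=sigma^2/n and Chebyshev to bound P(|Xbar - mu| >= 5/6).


Var(Xbar) = Var(X)/n = 4/61
Chebyshev: P(|Xbar-mu| >= 5/6) <= Var(Xbar)/(5/6)^2 = (4/61)/(25/36) = 144/1525

144/1525


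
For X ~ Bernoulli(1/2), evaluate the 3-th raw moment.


For Bernoulli: X in {0,1}
E[X^3] = 0^3*(1-1/2) + 1^3*1/2 = 1/2

1/2


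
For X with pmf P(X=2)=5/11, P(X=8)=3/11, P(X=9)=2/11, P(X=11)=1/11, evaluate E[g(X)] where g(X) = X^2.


E[X^2] = sum(g(x)*P(x))
= 4*5/11 + 64*3/11 + 81*2/11 + 121*1/11
= 45

45


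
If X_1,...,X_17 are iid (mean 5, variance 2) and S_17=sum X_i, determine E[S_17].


E[S_n] = n*E[X_1] = 17*5 = 85

85


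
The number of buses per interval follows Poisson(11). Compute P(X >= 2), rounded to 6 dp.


P(X>=2) = 1 - P(X<=1) = 1 - (e^(-11)*11^0/0! + e^(-11)*11^1/1!)
≈ 1 - (0.0000167017 + 0.0001837187)
= 1 - 0.0002004204 = 0.9997995796
≈ 0.999800

0.999800


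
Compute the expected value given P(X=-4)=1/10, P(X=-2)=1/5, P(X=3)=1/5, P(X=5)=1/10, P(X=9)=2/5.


E[X] = sum(x * P(x))
= -4*1/10 - 2*1/5 + 3*1/5 + 5*1/10 + 9*2/5
= 39/10

39/10


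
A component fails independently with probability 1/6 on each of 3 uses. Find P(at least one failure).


P(at least one) = 1 - P(none)
P(none) = (1 - 1/6)^3 = (5/6)^3 = 125/216
P(at least one) = 1 - 125/216 = 91/216

91/216


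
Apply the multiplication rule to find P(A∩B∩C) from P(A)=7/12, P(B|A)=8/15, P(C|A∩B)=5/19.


P(A∩B∩C) = P(A) * P(B|A) * P(C|A∩B)
= 7/12 * 8/15 * 5/19
= 14/45 * 5/19 = 14/171

14/171


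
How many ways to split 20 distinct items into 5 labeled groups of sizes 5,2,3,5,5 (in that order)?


20! = 2432902008176640000
Denominator: 5!=120 * 2!=2 * 3!=6 * 5!=120 * 5!=120
Coefficient = 2432902008176640000 / 20736000 = 117327450240

117327450240


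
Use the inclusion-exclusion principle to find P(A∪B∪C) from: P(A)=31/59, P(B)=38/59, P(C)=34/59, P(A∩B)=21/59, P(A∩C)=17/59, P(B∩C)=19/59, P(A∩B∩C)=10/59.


P(A∪B∪C) = P(A)+P(B)+P(C) - P(AB)-P(AC)-P(BC) + P(ABC)
= 31/59+38/59+34/59 - 21/59-17/59-19/59 + 10/59
= 56/59

56/59


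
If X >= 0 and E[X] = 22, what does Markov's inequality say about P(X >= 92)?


Markov: P(X >= a) <= E[X]/a
P(X >= 92) <= 22/92 = 11/46

11/46


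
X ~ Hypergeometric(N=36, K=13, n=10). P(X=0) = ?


P(X=0) = C(13,0)*C(23,10) / C(36,10)
= 1*1144066 / 254186856
= 1144066/254186856 = 437/97092

437/97092


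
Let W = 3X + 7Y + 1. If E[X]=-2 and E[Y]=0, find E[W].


E[3X + 7Y + 1] = 3*E[X] + 7*E[Y] + 1
= (3)*(-2) + (7)*(0) + (1)
= -6 + 0 + 1 = -5

-5


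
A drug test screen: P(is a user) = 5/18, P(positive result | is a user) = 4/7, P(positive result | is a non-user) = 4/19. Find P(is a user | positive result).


P(A) = P(A|B)P(B) + P(A|B')P(B') = 4/7*5/18 + 4/19*13/18 = 124/399
P(B|A) = P(A|B)P(B)/P(A) = (10/63)/(124/399) = 95/186

95/186


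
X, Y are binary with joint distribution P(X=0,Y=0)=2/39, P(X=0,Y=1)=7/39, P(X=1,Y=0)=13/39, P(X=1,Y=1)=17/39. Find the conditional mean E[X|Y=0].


P(Y=0) = 15/39
E[X|Y=0] = (0*2 + 1*13)/15 = 13/15

13/15


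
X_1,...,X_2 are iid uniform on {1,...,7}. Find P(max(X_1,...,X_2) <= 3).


P(max <= 3) = P(all X_i <= 3) = (P(X_1 <= 3))^2
= (3/7)^2 = 9/49

9/49


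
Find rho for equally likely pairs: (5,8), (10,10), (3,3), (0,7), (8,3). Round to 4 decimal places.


Cov(X,Y) = 2.3600, Var(X) = 12.5600, Var(Y) = 7.7600
rho = Cov/(sqrt(VarX)*sqrt(VarY)) = 0.2390

0.2390


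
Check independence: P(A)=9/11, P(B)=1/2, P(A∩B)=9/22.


P(A)*P(B) = 9/11*1/2 = 9/22
P(A∩B) = 9/22, which equals P(A)P(B), so independent

Yes, A and B are independent


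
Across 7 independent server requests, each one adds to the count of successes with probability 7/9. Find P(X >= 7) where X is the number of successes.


P(X>=7) = P(X=7)
= 823543/4782969
= 823543/4782969

823543/4782969


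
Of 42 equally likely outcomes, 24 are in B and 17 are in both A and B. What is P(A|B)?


P(A|B) = P(A∩B)/P(B) = (17/42)/(24/42) = 17/24

17/24


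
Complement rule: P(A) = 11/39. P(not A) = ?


P(A') = 1 - P(A) = 1 - 11/39 = 28/39

28/39


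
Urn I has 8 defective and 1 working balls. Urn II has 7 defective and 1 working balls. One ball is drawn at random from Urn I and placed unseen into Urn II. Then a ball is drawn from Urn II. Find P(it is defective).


P(transfer defective) = 8/9; P(transfer working) = 1/9
If defective transferred: Urn II has 8 defective of 9, so P(defective|defective moved) = 8/9
If working transferred: Urn II has 7 defective of 9, so P(defective|working moved) = 7/9
By total probability: P(defective) = 8/9*8/9 + 1/9*7/9 = 71/81

71/81
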